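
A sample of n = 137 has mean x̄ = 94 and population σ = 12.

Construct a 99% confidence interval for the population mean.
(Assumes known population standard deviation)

Confidence level: 99%, α = 0.01
z_0.005 = 2.576
SE = σ/√n = 12/√137 = 1.0252
Margin of error = 2.576 × 1.0252 = 2.6409
CI: x̄ ± margin = 94 ± 2.6409
CI: (91.3591, 96.6409)

Answer: (91.3591, 96.6409)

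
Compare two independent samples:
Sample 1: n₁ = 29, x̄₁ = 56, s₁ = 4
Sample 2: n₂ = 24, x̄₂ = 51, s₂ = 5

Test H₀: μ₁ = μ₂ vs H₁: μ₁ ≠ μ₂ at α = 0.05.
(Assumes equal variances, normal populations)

Pooled variance: s²_p = [28×4² + 23×5²]/(51) = 20.0588
s_p = 4.4787
SE = s_p×√(1/n₁ + 1/n₂) = 4.4787×√(1/29 + 1/24) = 1.2359
t = (x̄₁ - x̄₂)/SE = (56 - 51)/1.2359 = 4.0456
df = 51, t-critical = ±2.008
Decision: reject H₀

Answer: t = 4.0456, reject H₀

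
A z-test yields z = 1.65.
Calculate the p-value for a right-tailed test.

For z = 1.65:
p = P(Z > 1.65) = 1 - Φ(1.65) = 0.0495

Answer: p-value ≈ 0.0495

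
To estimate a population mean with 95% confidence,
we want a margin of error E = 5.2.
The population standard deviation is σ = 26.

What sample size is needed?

Answer: n = 97

Derivation:
z_0.025 = 1.960
n = (z×σ/E)² = (1.960×26/5.2)²
n = 96.0400
Round up: n = 97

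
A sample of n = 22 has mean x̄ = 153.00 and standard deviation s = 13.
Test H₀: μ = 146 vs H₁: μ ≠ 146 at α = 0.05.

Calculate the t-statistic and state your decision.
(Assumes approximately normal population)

df = n - 1 = 21
SE = s/√n = 13/√22 = 2.7716
t = (x̄ - μ₀)/SE = (153.00 - 146)/2.7716 = 2.5256
Critical value: t_{0.025,21} = ±2.080
p-value ≈ 0.0197
Decision: reject H₀

Answer: t = 2.5256, reject H₀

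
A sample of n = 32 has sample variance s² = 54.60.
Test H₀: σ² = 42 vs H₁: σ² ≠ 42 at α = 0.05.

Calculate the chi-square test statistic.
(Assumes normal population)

df = n - 1 = 31
χ² = (n-1)s²/σ₀² = 31×54.60/42 = 40.3000
Critical values: χ²_{0.975,31} = 17.539, χ²_{0.025,31} = 48.232
Rejection region: χ² < 17.539 or χ² > 48.232
Decision: fail to reject H₀

Answer: χ² = 40.3000, fail to reject H₀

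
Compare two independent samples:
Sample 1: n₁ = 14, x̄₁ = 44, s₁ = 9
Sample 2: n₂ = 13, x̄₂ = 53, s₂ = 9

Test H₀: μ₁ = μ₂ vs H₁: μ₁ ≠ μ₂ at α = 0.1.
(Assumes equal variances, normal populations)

Pooled variance: s²_p = [13×9² + 12×9²]/(25) = 81.0000
s_p = 9.0000
SE = s_p×√(1/n₁ + 1/n₂) = 9.0000×√(1/14 + 1/13) = 3.4665
t = (x̄₁ - x̄₂)/SE = (44 - 53)/3.4665 = -2.5963
df = 25, t-critical = ±1.708
Decision: reject H₀

Answer: t = -2.5963, reject H₀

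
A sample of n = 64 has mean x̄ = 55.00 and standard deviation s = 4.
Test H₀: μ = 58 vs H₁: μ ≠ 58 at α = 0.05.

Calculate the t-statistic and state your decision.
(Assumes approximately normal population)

Answer: t = -6.0000, reject H₀

Derivation:
df = n - 1 = 63
SE = s/√n = 4/√64 = 0.5000
t = (x̄ - μ₀)/SE = (55.00 - 58)/0.5000 = -6.0000
Critical value: t_{0.025,63} = ±1.998
p-value < 0.0001
Decision: reject H₀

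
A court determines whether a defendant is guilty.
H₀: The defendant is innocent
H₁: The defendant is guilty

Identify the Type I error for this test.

A Type I error (probability α) occurs when we reject a true H₀.
A Type II error (probability β) occurs when we fail to reject a false H₀.

Answer: Convicting an innocent person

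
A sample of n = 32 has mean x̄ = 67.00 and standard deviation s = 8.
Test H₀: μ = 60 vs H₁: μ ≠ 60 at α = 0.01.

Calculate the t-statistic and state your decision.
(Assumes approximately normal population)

Answer: t = 4.9498, reject H₀

Derivation:
df = n - 1 = 31
SE = s/√n = 8/√32 = 1.4142
t = (x̄ - μ₀)/SE = (67.00 - 60)/1.4142 = 4.9498
Critical value: t_{0.005,31} = ±2.744
p-value < 0.0001
Decision: reject H₀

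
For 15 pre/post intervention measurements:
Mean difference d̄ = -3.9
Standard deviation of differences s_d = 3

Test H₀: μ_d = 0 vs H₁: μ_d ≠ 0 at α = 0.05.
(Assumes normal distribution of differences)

Answer: t = -5.0349, reject H₀

Derivation:
df = n - 1 = 14
SE = s_d/√n = 3/√15 = 0.7746
t = d̄/SE = -3.9/0.7746 = -5.0349
Critical value: t_{0.025,14} = ±2.145
p-value ≈ 0.0002
Decision: reject H₀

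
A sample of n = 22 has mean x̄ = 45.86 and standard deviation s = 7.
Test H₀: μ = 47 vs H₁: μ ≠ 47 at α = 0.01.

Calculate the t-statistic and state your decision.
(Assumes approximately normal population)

Answer: t = -0.7639, fail to reject H₀

Derivation:
df = n - 1 = 21
SE = s/√n = 7/√22 = 1.4924
t = (x̄ - μ₀)/SE = (45.86 - 47)/1.4924 = -0.7639
Critical value: t_{0.005,21} = ±2.831
p-value ≈ 0.4534
Decision: fail to reject H₀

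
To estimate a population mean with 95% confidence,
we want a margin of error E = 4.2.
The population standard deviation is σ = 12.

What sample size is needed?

Answer: n = 32

Derivation:
z_0.025 = 1.960
n = (z×σ/E)² = (1.960×12/4.2)²
n = 31.3600
Round up: n = 32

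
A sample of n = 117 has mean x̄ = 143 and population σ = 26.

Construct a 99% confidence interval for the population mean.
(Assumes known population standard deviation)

Answer: (136.8081, 149.1919)

Derivation:
Confidence level: 99%, α = 0.01
z_0.005 = 2.576
SE = σ/√n = 26/√117 = 2.4037
Margin of error = 2.576 × 2.4037 = 6.1919
CI: x̄ ± margin = 143 ± 6.1919
CI: (136.8081, 149.1919)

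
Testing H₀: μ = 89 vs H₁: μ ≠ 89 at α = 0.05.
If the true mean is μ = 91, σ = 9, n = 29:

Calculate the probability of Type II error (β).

Answer: β ≈ 0.7766

Derivation:
SE = σ/√n = 9/√29 = 1.6713
Critical values: μ₀ ± z_0.025×SE = 89 ± 1.960×1.6713
Acceptance region: (85.7243, 92.2757)
Under H₁ (μ = 91): z_high = (92.2757 - 91)/1.6713 = 0.7633, z_low = (85.7243 - 91)/1.6713 = -3.1566
β = P(not reject | H₁) = Φ(0.7633) - Φ(-3.1566) ≈ 0.7766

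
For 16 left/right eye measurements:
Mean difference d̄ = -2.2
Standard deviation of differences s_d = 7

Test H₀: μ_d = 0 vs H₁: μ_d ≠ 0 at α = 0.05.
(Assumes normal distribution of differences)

Answer: t = -1.2571, fail to reject H₀

Derivation:
df = n - 1 = 15
SE = s_d/√n = 7/√16 = 1.7500
t = d̄/SE = -2.2/1.7500 = -1.2571
Critical value: t_{0.025,15} = ±2.131
p-value ≈ 0.2279
Decision: fail to reject H₀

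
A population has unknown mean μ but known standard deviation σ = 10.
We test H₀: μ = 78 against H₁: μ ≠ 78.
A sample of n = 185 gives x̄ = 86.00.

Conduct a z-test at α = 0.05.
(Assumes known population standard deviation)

Answer: z = 10.8814, reject H₀

Derivation:
Standard error: SE = σ/√n = 10/√185 = 0.7352
z-statistic: z = (x̄ - μ₀)/SE = (86.00 - 78)/0.7352 = 10.8814
Critical value: ±1.960
p-value < 0.0001
Decision: reject H₀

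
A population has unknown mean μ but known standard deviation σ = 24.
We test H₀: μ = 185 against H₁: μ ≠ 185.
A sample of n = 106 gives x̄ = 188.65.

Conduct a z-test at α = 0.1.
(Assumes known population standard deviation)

Answer: z = 1.5658, fail to reject H₀

Derivation:
Standard error: SE = σ/√n = 24/√106 = 2.3311
z-statistic: z = (x̄ - μ₀)/SE = (188.65 - 185)/2.3311 = 1.5658
Critical value: ±1.645
p-value = 0.1174
Decision: fail to reject H₀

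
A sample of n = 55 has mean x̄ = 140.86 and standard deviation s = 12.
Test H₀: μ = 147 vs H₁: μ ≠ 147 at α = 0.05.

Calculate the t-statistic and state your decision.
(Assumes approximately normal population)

df = n - 1 = 54
SE = s/√n = 12/√55 = 1.6181
t = (x̄ - μ₀)/SE = (140.86 - 147)/1.6181 = -3.7946
Critical value: t_{0.025,54} = ±2.005
p-value ≈ 0.0004
Decision: reject H₀

Answer: t = -3.7946, reject H₀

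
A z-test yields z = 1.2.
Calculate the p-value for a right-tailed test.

Answer: p-value ≈ 0.1151

Derivation:
For z = 1.2:
p = P(Z > 1.2) = 1 - Φ(1.2) = 0.1151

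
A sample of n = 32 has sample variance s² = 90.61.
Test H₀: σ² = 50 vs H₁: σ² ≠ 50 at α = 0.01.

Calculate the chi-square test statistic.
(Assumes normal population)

df = n - 1 = 31
χ² = (n-1)s²/σ₀² = 31×90.61/50 = 56.1782
Critical values: χ²_{0.995,31} = 14.458, χ²_{0.005,31} = 55.003
Rejection region: χ² < 14.458 or χ² > 55.003
Decision: reject H₀

Answer: χ² = 56.1782, reject H₀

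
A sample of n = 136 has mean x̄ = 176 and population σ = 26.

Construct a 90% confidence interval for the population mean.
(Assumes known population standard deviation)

Confidence level: 90%, α = 0.1
z_0.05 = 1.645
SE = σ/√n = 26/√136 = 2.2295
Margin of error = 1.645 × 2.2295 = 3.6675
CI: x̄ ± margin = 176 ± 3.6675
CI: (172.3325, 179.6675)

Answer: (172.3325, 179.6675)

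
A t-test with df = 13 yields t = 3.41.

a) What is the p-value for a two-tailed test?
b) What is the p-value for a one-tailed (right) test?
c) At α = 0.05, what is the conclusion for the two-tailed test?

Using t-distribution with df = 13:
a) Two-tailed: p = 2×P(T > 3.41) = 0.0047
b) One-tailed: p = P(T > 3.41) = 0.0023
c) 0.0047 < 0.05, reject H₀

Answer: a) 0.0047, b) 0.0023, c) reject H₀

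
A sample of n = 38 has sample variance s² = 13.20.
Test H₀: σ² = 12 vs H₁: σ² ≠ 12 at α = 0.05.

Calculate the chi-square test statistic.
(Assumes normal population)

Answer: χ² = 40.7000, fail to reject H₀

Derivation:
df = n - 1 = 37
χ² = (n-1)s²/σ₀² = 37×13.20/12 = 40.7000
Critical values: χ²_{0.975,37} = 22.106, χ²_{0.025,37} = 55.668
Rejection region: χ² < 22.106 or χ² > 55.668
Decision: fail to reject H₀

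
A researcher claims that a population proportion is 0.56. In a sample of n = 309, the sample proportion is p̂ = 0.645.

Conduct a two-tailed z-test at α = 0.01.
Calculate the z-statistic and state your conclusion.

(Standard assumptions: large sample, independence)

Answer: z = 3.0101, reject H₀

Derivation:
H₀: p = 0.56, H₁: p ≠ 0.56
Standard error: SE = √(p₀(1-p₀)/n) = √(0.56×0.44/309) = 0.028238
z-statistic: z = (p̂ - p₀)/SE = (0.645 - 0.56)/0.028238 = 3.0101
Critical value: z_0.005 = ±2.576
p-value = 0.0026
Decision: reject H₀ at α = 0.01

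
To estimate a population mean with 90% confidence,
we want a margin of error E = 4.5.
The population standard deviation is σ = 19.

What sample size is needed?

z_0.05 = 1.645
n = (z×σ/E)² = (1.645×19/4.5)²
n = 48.2407
Round up: n = 49

Answer: n = 49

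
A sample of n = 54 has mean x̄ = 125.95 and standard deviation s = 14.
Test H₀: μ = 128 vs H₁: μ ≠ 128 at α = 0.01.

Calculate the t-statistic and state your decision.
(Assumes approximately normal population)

df = n - 1 = 53
SE = s/√n = 14/√54 = 1.9052
t = (x̄ - μ₀)/SE = (125.95 - 128)/1.9052 = -1.0760
Critical value: t_{0.005,53} = ±2.672
p-value ≈ 0.2868
Decision: fail to reject H₀

Answer: t = -1.0760, fail to reject H₀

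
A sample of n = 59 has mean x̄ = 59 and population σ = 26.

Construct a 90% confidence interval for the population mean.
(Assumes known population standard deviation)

Answer: (53.4318, 64.5682)

Derivation:
Confidence level: 90%, α = 0.1
z_0.05 = 1.645
SE = σ/√n = 26/√59 = 3.3849
Margin of error = 1.645 × 3.3849 = 5.5682
CI: x̄ ± margin = 59 ± 5.5682
CI: (53.4318, 64.5682)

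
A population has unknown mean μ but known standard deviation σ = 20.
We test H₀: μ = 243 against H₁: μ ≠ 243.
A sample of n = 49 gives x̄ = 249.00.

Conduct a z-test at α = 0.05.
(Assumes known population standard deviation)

Answer: z = 2.1000, reject H₀

Derivation:
Standard error: SE = σ/√n = 20/√49 = 2.8571
z-statistic: z = (x̄ - μ₀)/SE = (249.00 - 243)/2.8571 = 2.1000
Critical value: ±1.960
p-value = 0.0357
Decision: reject H₀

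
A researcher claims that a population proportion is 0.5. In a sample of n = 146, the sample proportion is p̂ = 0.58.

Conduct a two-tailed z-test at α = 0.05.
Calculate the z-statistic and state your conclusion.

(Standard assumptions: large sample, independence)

Answer: z = 1.9333, fail to reject H₀

Derivation:
H₀: p = 0.5, H₁: p ≠ 0.5
Standard error: SE = √(p₀(1-p₀)/n) = √(0.5×0.5/146) = 0.041380
z-statistic: z = (p̂ - p₀)/SE = (0.58 - 0.5)/0.041380 = 1.9333
Critical value: z_0.025 = ±1.960
p-value = 0.0532
Decision: fail to reject H₀ at α = 0.05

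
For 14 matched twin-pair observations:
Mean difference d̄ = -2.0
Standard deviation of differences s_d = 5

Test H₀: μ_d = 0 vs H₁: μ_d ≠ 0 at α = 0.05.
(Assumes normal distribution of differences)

df = n - 1 = 13
SE = s_d/√n = 5/√14 = 1.3363
t = d̄/SE = -2.0/1.3363 = -1.4967
Critical value: t_{0.025,13} = ±2.160
p-value ≈ 0.1584
Decision: fail to reject H₀

Answer: t = -1.4967, fail to reject H₀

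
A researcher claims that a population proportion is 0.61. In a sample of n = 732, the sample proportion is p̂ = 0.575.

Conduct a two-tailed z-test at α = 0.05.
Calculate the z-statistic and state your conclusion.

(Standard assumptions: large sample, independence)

Answer: z = -1.9414, fail to reject H₀

Derivation:
H₀: p = 0.61, H₁: p ≠ 0.61
Standard error: SE = √(p₀(1-p₀)/n) = √(0.61×0.39/732) = 0.018028
z-statistic: z = (p̂ - p₀)/SE = (0.575 - 0.61)/0.018028 = -1.9414
Critical value: z_0.025 = ±1.960
p-value = 0.0522
Decision: fail to reject H₀ at α = 0.05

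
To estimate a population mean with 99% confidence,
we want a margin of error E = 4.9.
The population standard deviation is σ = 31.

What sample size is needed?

z_0.005 = 2.576
n = (z×σ/E)² = (2.576×31/4.9)²
n = 265.5969
Round up: n = 266

Answer: n = 266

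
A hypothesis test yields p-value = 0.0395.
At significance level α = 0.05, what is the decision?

Answer: reject H₀

Derivation:
Compare p-value to α:
0.0395 < 0.05
Decision: reject H₀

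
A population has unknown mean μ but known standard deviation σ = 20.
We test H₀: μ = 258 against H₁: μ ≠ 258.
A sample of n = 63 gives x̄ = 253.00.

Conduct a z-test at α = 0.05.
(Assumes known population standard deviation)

Answer: z = -1.9843, reject H₀

Derivation:
Standard error: SE = σ/√n = 20/√63 = 2.5198
z-statistic: z = (x̄ - μ₀)/SE = (253.00 - 258)/2.5198 = -1.9843
Critical value: ±1.960
p-value = 0.0472
Decision: reject H₀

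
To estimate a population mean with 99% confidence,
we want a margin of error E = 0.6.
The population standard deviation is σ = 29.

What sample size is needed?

Answer: n = 15502

Derivation:
z_0.005 = 2.576
n = (z×σ/E)² = (2.576×29/0.6)²
n = 15501.9100
Round up: n = 15502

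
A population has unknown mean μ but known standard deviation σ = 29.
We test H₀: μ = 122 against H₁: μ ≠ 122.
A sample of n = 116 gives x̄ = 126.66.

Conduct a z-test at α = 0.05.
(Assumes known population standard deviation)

Standard error: SE = σ/√n = 29/√116 = 2.6926
z-statistic: z = (x̄ - μ₀)/SE = (126.66 - 122)/2.6926 = 1.7307
Critical value: ±1.960
p-value = 0.0835
Decision: fail to reject H₀

Answer: z = 1.7307, fail to reject H₀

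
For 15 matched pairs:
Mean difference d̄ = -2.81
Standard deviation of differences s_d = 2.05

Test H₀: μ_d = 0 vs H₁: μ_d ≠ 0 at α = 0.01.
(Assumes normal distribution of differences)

df = n - 1 = 14
SE = s_d/√n = 2.05/√15 = 0.5293
t = d̄/SE = -2.81/0.5293 = -5.3089
Critical value: t_{0.005,14} = ±2.977
p-value ≈ 0.0001
Decision: reject H₀

Answer: t = -5.3089, reject H₀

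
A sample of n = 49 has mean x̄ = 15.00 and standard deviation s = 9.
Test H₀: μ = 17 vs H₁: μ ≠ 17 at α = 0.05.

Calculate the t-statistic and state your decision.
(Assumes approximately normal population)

Answer: t = -1.5556, fail to reject H₀

Derivation:
df = n - 1 = 48
SE = s/√n = 9/√49 = 1.2857
t = (x̄ - μ₀)/SE = (15.00 - 17)/1.2857 = -1.5556
Critical value: t_{0.025,48} = ±2.011
p-value ≈ 0.1264
Decision: fail to reject H₀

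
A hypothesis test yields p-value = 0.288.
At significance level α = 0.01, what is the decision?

Answer: fail to reject H₀

Derivation:
Compare p-value to α:
0.288 ≥ 0.01
Decision: fail to reject H₀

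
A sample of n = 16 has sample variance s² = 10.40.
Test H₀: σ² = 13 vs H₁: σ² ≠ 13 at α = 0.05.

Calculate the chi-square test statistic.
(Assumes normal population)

df = n - 1 = 15
χ² = (n-1)s²/σ₀² = 15×10.40/13 = 12.0000
Critical values: χ²_{0.975,15} = 6.262, χ²_{0.025,15} = 27.488
Rejection region: χ² < 6.262 or χ² > 27.488
Decision: fail to reject H₀

Answer: χ² = 12.0000, fail to reject H₀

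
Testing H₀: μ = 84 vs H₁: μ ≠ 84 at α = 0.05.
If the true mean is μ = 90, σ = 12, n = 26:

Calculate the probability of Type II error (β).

SE = σ/√n = 12/√26 = 2.3534
Critical values: μ₀ ± z_0.025×SE = 84 ± 1.960×2.3534
Acceptance region: (79.3873, 88.6127)
Under H₁ (μ = 90): z_high = (88.6127 - 90)/2.3534 = -0.5895, z_low = (79.3873 - 90)/2.3534 = -4.5095
β = P(not reject | H₁) = Φ(-0.5895) - Φ(-4.5095) ≈ 0.2778

Answer: β ≈ 0.2778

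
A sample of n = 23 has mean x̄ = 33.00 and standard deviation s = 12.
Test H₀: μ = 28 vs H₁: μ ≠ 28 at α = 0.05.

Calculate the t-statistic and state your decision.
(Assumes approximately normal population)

Answer: t = 1.9982, fail to reject H₀

Derivation:
df = n - 1 = 22
SE = s/√n = 12/√23 = 2.5022
t = (x̄ - μ₀)/SE = (33.00 - 28)/2.5022 = 1.9982
Critical value: t_{0.025,22} = ±2.074
p-value ≈ 0.0582
Decision: fail to reject H₀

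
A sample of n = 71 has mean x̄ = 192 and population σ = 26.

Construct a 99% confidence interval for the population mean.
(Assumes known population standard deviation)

Confidence level: 99%, α = 0.01
z_0.005 = 2.576
SE = σ/√n = 26/√71 = 3.0856
Margin of error = 2.576 × 3.0856 = 7.9485
CI: x̄ ± margin = 192 ± 7.9485
CI: (184.0515, 199.9485)

Answer: (184.0515, 199.9485)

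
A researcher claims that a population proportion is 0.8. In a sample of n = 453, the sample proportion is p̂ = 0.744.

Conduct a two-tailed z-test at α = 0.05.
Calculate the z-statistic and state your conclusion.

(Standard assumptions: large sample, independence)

Answer: z = -2.9797, reject H₀

Derivation:
H₀: p = 0.8, H₁: p ≠ 0.8
Standard error: SE = √(p₀(1-p₀)/n) = √(0.8×0.2/453) = 0.018794
z-statistic: z = (p̂ - p₀)/SE = (0.744 - 0.8)/0.018794 = -2.9797
Critical value: z_0.025 = ±1.960
p-value = 0.0029
Decision: reject H₀ at α = 0.05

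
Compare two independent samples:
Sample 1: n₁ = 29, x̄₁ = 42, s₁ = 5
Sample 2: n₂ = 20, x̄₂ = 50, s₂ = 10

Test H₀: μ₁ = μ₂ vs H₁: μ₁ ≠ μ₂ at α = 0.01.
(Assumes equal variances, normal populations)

Answer: t = -3.7006, reject H₀

Derivation:
Pooled variance: s²_p = [28×5² + 19×10²]/(47) = 55.3191
s_p = 7.4377
SE = s_p×√(1/n₁ + 1/n₂) = 7.4377×√(1/29 + 1/20) = 2.1618
t = (x̄₁ - x̄₂)/SE = (42 - 50)/2.1618 = -3.7006
df = 47, t-critical = ±2.685
Decision: reject H₀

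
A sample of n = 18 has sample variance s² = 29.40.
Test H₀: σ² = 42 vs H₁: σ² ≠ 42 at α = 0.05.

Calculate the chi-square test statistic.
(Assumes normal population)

Answer: χ² = 11.9000, fail to reject H₀

Derivation:
df = n - 1 = 17
χ² = (n-1)s²/σ₀² = 17×29.40/42 = 11.9000
Critical values: χ²_{0.975,17} = 7.564, χ²_{0.025,17} = 30.191
Rejection region: χ² < 7.564 or χ² > 30.191
Decision: fail to reject H₀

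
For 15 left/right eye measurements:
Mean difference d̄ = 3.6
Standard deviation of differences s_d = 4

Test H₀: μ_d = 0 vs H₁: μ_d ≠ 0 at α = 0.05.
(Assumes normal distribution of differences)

df = n - 1 = 14
SE = s_d/√n = 4/√15 = 1.0328
t = d̄/SE = 3.6/1.0328 = 3.4857
Critical value: t_{0.025,14} = ±2.145
p-value ≈ 0.0036
Decision: reject H₀

Answer: t = 3.4857, reject H₀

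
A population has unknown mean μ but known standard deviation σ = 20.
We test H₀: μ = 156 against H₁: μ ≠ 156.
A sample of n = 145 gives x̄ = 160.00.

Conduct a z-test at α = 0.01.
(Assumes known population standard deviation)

Answer: z = 2.4083, fail to reject H₀

Derivation:
Standard error: SE = σ/√n = 20/√145 = 1.6609
z-statistic: z = (x̄ - μ₀)/SE = (160.00 - 156)/1.6609 = 2.4083
Critical value: ±2.576
p-value = 0.0160
Decision: fail to reject H₀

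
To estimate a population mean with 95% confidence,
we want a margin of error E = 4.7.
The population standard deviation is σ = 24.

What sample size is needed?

Answer: n = 101

Derivation:
z_0.025 = 1.960
n = (z×σ/E)² = (1.960×24/4.7)²
n = 100.1703
Round up: n = 101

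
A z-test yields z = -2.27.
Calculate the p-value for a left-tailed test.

Answer: p-value ≈ 0.0116

Derivation:
For z = -2.27:
p = P(Z < -2.27) = Φ(-2.27) = 0.0116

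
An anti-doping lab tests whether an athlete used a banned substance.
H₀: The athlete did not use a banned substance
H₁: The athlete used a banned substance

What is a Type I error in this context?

Type I error (α): Rejecting H₀ when H₀ is true
Type II error (β): Failing to reject H₀ when H₁ is true

Answer: Falsely accusing a clean athlete of doping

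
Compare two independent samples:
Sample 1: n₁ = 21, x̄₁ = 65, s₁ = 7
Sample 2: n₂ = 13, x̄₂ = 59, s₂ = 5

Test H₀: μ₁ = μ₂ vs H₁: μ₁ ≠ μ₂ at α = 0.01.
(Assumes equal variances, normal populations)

Pooled variance: s²_p = [20×7² + 12×5²]/(32) = 40.0000
s_p = 6.3246
SE = s_p×√(1/n₁ + 1/n₂) = 6.3246×√(1/21 + 1/13) = 2.2320
t = (x̄₁ - x̄₂)/SE = (65 - 59)/2.2320 = 2.6882
df = 32, t-critical = ±2.738
Decision: fail to reject H₀

Answer: t = 2.6882, fail to reject H₀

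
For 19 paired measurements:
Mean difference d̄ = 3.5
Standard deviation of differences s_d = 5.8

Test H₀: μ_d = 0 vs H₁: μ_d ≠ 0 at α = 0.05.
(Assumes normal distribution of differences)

Answer: t = 2.6304, reject H₀

Derivation:
df = n - 1 = 18
SE = s_d/√n = 5.8/√19 = 1.3306
t = d̄/SE = 3.5/1.3306 = 2.6304
Critical value: t_{0.025,18} = ±2.101
p-value ≈ 0.0170
Decision: reject H₀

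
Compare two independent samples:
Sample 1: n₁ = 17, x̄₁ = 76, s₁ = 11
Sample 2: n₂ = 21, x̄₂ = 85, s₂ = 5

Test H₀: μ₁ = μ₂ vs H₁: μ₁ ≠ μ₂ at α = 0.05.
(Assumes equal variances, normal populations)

Pooled variance: s²_p = [16×11² + 20×5²]/(36) = 67.6667
s_p = 8.2260
SE = s_p×√(1/n₁ + 1/n₂) = 8.2260×√(1/17 + 1/21) = 2.6838
t = (x̄₁ - x̄₂)/SE = (76 - 85)/2.6838 = -3.3535
df = 36, t-critical = ±2.028
Decision: reject H₀

Answer: t = -3.3535, reject H₀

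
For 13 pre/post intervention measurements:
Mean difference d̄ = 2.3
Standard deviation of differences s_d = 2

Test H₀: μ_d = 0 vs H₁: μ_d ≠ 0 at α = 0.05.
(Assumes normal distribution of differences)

df = n - 1 = 12
SE = s_d/√n = 2/√13 = 0.5547
t = d̄/SE = 2.3/0.5547 = 4.1464
Critical value: t_{0.025,12} = ±2.179
p-value ≈ 0.0014
Decision: reject H₀

Answer: t = 4.1464, reject H₀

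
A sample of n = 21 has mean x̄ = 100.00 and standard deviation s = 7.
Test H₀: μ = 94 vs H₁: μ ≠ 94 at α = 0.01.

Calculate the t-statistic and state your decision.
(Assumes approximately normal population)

Answer: t = 3.9280, reject H₀

Derivation:
df = n - 1 = 20
SE = s/√n = 7/√21 = 1.5275
t = (x̄ - μ₀)/SE = (100.00 - 94)/1.5275 = 3.9280
Critical value: t_{0.005,20} = ±2.845
p-value ≈ 0.0008
Decision: reject H₀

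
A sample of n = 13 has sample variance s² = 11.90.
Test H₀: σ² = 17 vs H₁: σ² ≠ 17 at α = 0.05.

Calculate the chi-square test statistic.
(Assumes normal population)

Answer: χ² = 8.4000, fail to reject H₀

Derivation:
df = n - 1 = 12
χ² = (n-1)s²/σ₀² = 12×11.90/17 = 8.4000
Critical values: χ²_{0.975,12} = 4.404, χ²_{0.025,12} = 23.337
Rejection region: χ² < 4.404 or χ² > 23.337
Decision: fail to reject H₀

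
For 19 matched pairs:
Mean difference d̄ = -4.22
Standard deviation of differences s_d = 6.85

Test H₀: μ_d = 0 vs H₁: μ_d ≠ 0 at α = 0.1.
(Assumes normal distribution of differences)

Answer: t = -2.6853, reject H₀

Derivation:
df = n - 1 = 18
SE = s_d/√n = 6.85/√19 = 1.5715
t = d̄/SE = -4.22/1.5715 = -2.6853
Critical value: t_{0.05,18} = ±1.734
p-value ≈ 0.0151
Decision: reject H₀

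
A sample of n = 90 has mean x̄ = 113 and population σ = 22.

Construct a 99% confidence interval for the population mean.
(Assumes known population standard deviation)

Confidence level: 99%, α = 0.01
z_0.005 = 2.576
SE = σ/√n = 22/√90 = 2.3190
Margin of error = 2.576 × 2.3190 = 5.9737
CI: x̄ ± margin = 113 ± 5.9737
CI: (107.0263, 118.9737)

Answer: (107.0263, 118.9737)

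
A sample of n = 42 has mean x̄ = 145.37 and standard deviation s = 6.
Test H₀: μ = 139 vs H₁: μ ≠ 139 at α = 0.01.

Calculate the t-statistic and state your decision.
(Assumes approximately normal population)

Answer: t = 6.8805, reject H₀

Derivation:
df = n - 1 = 41
SE = s/√n = 6/√42 = 0.9258
t = (x̄ - μ₀)/SE = (145.37 - 139)/0.9258 = 6.8805
Critical value: t_{0.005,41} = ±2.701
p-value < 0.0001
Decision: reject H₀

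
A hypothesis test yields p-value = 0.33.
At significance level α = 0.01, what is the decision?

Compare p-value to α:
0.33 ≥ 0.01
Decision: fail to reject H₀

Answer: fail to reject H₀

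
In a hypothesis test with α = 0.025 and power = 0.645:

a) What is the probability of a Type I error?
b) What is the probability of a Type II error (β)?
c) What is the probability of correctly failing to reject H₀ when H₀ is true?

Answer: a) 0.025, b) 0.355, c) 0.975

Derivation:
a) Type I error probability = α = 0.025
b) Power = P(reject H₀ | H₁ true) = 1 - β = 0.645, so Type II error probability = β = 1 - Power = 0.355
c) P(fail to reject H₀ | H₀ true) = 1 - α = 0.975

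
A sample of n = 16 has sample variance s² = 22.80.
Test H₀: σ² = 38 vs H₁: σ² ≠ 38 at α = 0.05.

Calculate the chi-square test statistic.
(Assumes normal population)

df = n - 1 = 15
χ² = (n-1)s²/σ₀² = 15×22.80/38 = 9.0000
Critical values: χ²_{0.975,15} = 6.262, χ²_{0.025,15} = 27.488
Rejection region: χ² < 6.262 or χ² > 27.488
Decision: fail to reject H₀

Answer: χ² = 9.0000, fail to reject H₀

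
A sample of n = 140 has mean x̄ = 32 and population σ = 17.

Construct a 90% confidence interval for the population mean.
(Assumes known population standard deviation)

Answer: (29.6365, 34.3635)

Derivation:
Confidence level: 90%, α = 0.1
z_0.05 = 1.645
SE = σ/√n = 17/√140 = 1.4368
Margin of error = 1.645 × 1.4368 = 2.3635
CI: x̄ ± margin = 32 ± 2.3635
CI: (29.6365, 34.3635)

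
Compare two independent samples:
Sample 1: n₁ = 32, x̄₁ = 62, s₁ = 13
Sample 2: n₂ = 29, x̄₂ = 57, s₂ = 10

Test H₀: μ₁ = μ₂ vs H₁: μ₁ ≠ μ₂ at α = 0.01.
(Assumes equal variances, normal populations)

Pooled variance: s²_p = [31×13² + 28×10²]/(59) = 136.2542
s_p = 11.6728
SE = s_p×√(1/n₁ + 1/n₂) = 11.6728×√(1/32 + 1/29) = 2.9927
t = (x̄₁ - x̄₂)/SE = (62 - 57)/2.9927 = 1.6707
df = 59, t-critical = ±2.662
Decision: fail to reject H₀

Answer: t = 1.6707, fail to reject H₀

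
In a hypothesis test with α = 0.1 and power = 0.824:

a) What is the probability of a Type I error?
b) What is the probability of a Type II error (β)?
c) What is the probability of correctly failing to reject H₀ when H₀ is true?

a) Type I error probability = α = 0.1
b) Power = P(reject H₀ | H₁ true) = 1 - β = 0.824, so Type II error probability = β = 1 - Power = 0.176
c) P(fail to reject H₀ | H₀ true) = 1 - α = 0.9

Answer: a) 0.1, b) 0.176, c) 0.9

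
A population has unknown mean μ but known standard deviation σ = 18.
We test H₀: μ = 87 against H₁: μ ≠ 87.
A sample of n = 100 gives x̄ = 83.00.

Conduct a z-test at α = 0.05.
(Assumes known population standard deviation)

Answer: z = -2.2222, reject H₀

Derivation:
Standard error: SE = σ/√n = 18/√100 = 1.8000
z-statistic: z = (x̄ - μ₀)/SE = (83.00 - 87)/1.8000 = -2.2222
Critical value: ±1.960
p-value = 0.0263
Decision: reject H₀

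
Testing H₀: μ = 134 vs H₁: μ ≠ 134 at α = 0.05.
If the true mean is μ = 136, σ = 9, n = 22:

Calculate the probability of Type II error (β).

Answer: β ≈ 0.8193

Derivation:
SE = σ/√n = 9/√22 = 1.9188
Critical values: μ₀ ± z_0.025×SE = 134 ± 1.960×1.9188
Acceptance region: (130.2392, 137.7608)
Under H₁ (μ = 136): z_high = (137.7608 - 136)/1.9188 = 0.9177, z_low = (130.2392 - 136)/1.9188 = -3.0023
β = P(not reject | H₁) = Φ(0.9177) - Φ(-3.0023) ≈ 0.8193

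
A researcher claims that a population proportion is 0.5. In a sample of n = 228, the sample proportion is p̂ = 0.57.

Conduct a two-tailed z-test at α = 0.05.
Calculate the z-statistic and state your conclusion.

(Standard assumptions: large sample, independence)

Answer: z = 2.1140, reject H₀

Derivation:
H₀: p = 0.5, H₁: p ≠ 0.5
Standard error: SE = √(p₀(1-p₀)/n) = √(0.5×0.5/228) = 0.033113
z-statistic: z = (p̂ - p₀)/SE = (0.57 - 0.5)/0.033113 = 2.1140
Critical value: z_0.025 = ±1.960
p-value = 0.0345
Decision: reject H₀ at α = 0.05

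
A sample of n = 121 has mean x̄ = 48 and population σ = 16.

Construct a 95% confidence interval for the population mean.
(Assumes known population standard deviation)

Confidence level: 95%, α = 0.05
z_0.025 = 1.960
SE = σ/√n = 16/√121 = 1.4545
Margin of error = 1.960 × 1.4545 = 2.8508
CI: x̄ ± margin = 48 ± 2.8508
CI: (45.1492, 50.8508)

Answer: (45.1492, 50.8508)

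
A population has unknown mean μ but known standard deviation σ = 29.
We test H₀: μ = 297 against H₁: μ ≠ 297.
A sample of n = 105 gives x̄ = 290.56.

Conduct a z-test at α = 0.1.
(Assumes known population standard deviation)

Standard error: SE = σ/√n = 29/√105 = 2.8301
z-statistic: z = (x̄ - μ₀)/SE = (290.56 - 297)/2.8301 = -2.2755
Critical value: ±1.645
p-value = 0.0229
Decision: reject H₀

Answer: z = -2.2755, reject H₀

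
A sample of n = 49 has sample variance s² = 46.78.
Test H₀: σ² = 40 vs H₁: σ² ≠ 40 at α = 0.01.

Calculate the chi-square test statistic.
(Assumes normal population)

df = n - 1 = 48
χ² = (n-1)s²/σ₀² = 48×46.78/40 = 56.1360
Critical values: χ²_{0.995,48} = 26.511, χ²_{0.005,48} = 76.969
Rejection region: χ² < 26.511 or χ² > 76.969
Decision: fail to reject H₀

Answer: χ² = 56.1360, fail to reject H₀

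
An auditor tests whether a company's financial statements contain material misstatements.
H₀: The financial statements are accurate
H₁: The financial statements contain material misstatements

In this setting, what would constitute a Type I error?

Answer: Concluding the statements are misstated when they are actually accurate

Derivation:
Type I error: rejecting H₀ when it is actually true (false positive).
Type II error: failing to reject H₀ when H₁ is actually true (false negative).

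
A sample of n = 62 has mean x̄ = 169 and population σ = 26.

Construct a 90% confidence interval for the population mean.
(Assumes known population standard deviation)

Confidence level: 90%, α = 0.1
z_0.05 = 1.645
SE = σ/√n = 26/√62 = 3.3020
Margin of error = 1.645 × 3.3020 = 5.4318
CI: x̄ ± margin = 169 ± 5.4318
CI: (163.5682, 174.4318)

Answer: (163.5682, 174.4318)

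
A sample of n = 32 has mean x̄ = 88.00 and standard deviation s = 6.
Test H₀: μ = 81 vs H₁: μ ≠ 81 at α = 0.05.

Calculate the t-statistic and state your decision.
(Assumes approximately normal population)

Answer: t = 6.5994, reject H₀

Derivation:
df = n - 1 = 31
SE = s/√n = 6/√32 = 1.0607
t = (x̄ - μ₀)/SE = (88.00 - 81)/1.0607 = 6.5994
Critical value: t_{0.025,31} = ±2.040
p-value < 0.0001
Decision: reject H₀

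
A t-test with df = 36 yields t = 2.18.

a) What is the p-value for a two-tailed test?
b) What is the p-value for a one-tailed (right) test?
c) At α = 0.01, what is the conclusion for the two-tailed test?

Using t-distribution with df = 36:
a) Two-tailed: p = 2×P(T > 2.18) = 0.0359
b) One-tailed: p = P(T > 2.18) = 0.0179
c) 0.0359 ≥ 0.01, fail to reject H₀

Answer: a) 0.0359, b) 0.0179, c) fail to reject H₀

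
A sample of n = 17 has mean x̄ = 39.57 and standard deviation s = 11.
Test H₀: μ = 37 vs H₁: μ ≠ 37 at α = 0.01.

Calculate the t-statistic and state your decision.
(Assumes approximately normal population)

Answer: t = 0.9633, fail to reject H₀

Derivation:
df = n - 1 = 16
SE = s/√n = 11/√17 = 2.6679
t = (x̄ - μ₀)/SE = (39.57 - 37)/2.6679 = 0.9633
Critical value: t_{0.005,16} = ±2.921
p-value ≈ 0.3497
Decision: fail to reject H₀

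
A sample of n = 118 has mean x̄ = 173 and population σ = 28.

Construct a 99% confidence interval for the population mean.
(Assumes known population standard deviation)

Answer: (166.3601, 179.6399)

Derivation:
Confidence level: 99%, α = 0.01
z_0.005 = 2.576
SE = σ/√n = 28/√118 = 2.5776
Margin of error = 2.576 × 2.5776 = 6.6399
CI: x̄ ± margin = 173 ± 6.6399
CI: (166.3601, 179.6399)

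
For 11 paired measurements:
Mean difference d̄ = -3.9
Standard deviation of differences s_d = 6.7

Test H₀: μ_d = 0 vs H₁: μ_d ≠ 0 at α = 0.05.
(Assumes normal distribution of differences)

Answer: t = -1.9306, fail to reject H₀

Derivation:
df = n - 1 = 10
SE = s_d/√n = 6.7/√11 = 2.0201
t = d̄/SE = -3.9/2.0201 = -1.9306
Critical value: t_{0.025,10} = ±2.228
p-value ≈ 0.0824
Decision: fail to reject H₀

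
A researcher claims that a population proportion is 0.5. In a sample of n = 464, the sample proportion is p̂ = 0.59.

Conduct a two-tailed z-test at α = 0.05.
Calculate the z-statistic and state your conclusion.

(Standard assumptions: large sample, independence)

H₀: p = 0.5, H₁: p ≠ 0.5
Standard error: SE = √(p₀(1-p₀)/n) = √(0.5×0.5/464) = 0.023212
z-statistic: z = (p̂ - p₀)/SE = (0.59 - 0.5)/0.023212 = 3.8773
Critical value: z_0.025 = ±1.960
p-value = 0.0001
Decision: reject H₀ at α = 0.05

Answer: z = 3.8773, reject H₀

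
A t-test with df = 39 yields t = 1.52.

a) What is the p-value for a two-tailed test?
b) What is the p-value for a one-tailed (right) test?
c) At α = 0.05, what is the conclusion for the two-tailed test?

Using t-distribution with df = 39:
a) Two-tailed: p = 2×P(T > 1.52) = 0.1366
b) One-tailed: p = P(T > 1.52) = 0.0683
c) 0.1366 ≥ 0.05, fail to reject H₀

Answer: a) 0.1366, b) 0.0683, c) fail to reject H₀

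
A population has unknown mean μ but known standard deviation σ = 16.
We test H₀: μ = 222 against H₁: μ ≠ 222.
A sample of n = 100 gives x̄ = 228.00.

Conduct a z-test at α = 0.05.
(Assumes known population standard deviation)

Standard error: SE = σ/√n = 16/√100 = 1.6000
z-statistic: z = (x̄ - μ₀)/SE = (228.00 - 222)/1.6000 = 3.7500
Critical value: ±1.960
p-value = 0.0002
Decision: reject H₀

Answer: z = 3.7500, reject H₀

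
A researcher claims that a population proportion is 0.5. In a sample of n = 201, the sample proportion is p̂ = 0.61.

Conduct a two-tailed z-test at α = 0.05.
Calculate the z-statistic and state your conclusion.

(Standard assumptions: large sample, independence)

Answer: z = 3.1191, reject H₀

Derivation:
H₀: p = 0.5, H₁: p ≠ 0.5
Standard error: SE = √(p₀(1-p₀)/n) = √(0.5×0.5/201) = 0.035267
z-statistic: z = (p̂ - p₀)/SE = (0.61 - 0.5)/0.035267 = 3.1191
Critical value: z_0.025 = ±1.960
p-value = 0.0018
Decision: reject H₀ at α = 0.05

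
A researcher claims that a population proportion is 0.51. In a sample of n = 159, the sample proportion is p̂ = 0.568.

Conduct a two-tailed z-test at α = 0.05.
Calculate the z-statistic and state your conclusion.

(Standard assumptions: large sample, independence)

H₀: p = 0.51, H₁: p ≠ 0.51
Standard error: SE = √(p₀(1-p₀)/n) = √(0.51×0.49/159) = 0.039645
z-statistic: z = (p̂ - p₀)/SE = (0.568 - 0.51)/0.039645 = 1.4630
Critical value: z_0.025 = ±1.960
p-value = 0.1435
Decision: fail to reject H₀ at α = 0.05

Answer: z = 1.4630, fail to reject H₀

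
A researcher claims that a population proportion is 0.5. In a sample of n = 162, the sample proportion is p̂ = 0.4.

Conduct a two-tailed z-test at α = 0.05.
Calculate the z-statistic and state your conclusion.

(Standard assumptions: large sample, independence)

Answer: z = -2.5456, reject H₀

Derivation:
H₀: p = 0.5, H₁: p ≠ 0.5
Standard error: SE = √(p₀(1-p₀)/n) = √(0.5×0.5/162) = 0.039284
z-statistic: z = (p̂ - p₀)/SE = (0.4 - 0.5)/0.039284 = -2.5456
Critical value: z_0.025 = ±1.960
p-value = 0.0109
Decision: reject H₀ at α = 0.05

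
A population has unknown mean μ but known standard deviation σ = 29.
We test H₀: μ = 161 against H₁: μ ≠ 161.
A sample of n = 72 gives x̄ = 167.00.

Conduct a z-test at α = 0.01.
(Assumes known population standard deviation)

Standard error: SE = σ/√n = 29/√72 = 3.4177
z-statistic: z = (x̄ - μ₀)/SE = (167.00 - 161)/3.4177 = 1.7556
Critical value: ±2.576
p-value = 0.0792
Decision: fail to reject H₀

Answer: z = 1.7556, fail to reject H₀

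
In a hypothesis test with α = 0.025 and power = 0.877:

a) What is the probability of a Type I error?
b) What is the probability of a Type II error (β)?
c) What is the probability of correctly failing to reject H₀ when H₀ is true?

a) Type I error probability = α = 0.025
b) Power = P(reject H₀ | H₁ true) = 1 - β = 0.877, so Type II error probability = β = 1 - Power = 0.123
c) P(fail to reject H₀ | H₀ true) = 1 - α = 0.975

Answer: a) 0.025, b) 0.123, c) 0.975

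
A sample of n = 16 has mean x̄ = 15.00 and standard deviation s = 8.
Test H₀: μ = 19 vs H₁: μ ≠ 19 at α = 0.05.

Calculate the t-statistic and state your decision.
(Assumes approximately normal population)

df = n - 1 = 15
SE = s/√n = 8/√16 = 2.0000
t = (x̄ - μ₀)/SE = (15.00 - 19)/2.0000 = -2.0000
Critical value: t_{0.025,15} = ±2.131
p-value ≈ 0.0639
Decision: fail to reject H₀

Answer: t = -2.0000, fail to reject H₀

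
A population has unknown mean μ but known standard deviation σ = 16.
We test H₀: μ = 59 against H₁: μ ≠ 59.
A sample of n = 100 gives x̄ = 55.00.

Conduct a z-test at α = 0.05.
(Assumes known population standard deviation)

Answer: z = -2.5000, reject H₀

Derivation:
Standard error: SE = σ/√n = 16/√100 = 1.6000
z-statistic: z = (x̄ - μ₀)/SE = (55.00 - 59)/1.6000 = -2.5000
Critical value: ±1.960
p-value = 0.0124
Decision: reject H₀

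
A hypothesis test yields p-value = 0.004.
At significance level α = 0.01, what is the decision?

Compare p-value to α:
0.004 < 0.01
Decision: reject H₀

Answer: reject H₀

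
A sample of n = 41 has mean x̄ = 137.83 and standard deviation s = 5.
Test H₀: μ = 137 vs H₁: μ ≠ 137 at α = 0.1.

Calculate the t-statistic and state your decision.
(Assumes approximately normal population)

df = n - 1 = 40
SE = s/√n = 5/√41 = 0.7809
t = (x̄ - μ₀)/SE = (137.83 - 137)/0.7809 = 1.0629
Critical value: t_{0.05,40} = ±1.684
p-value ≈ 0.2942
Decision: fail to reject H₀

Answer: t = 1.0629, fail to reject H₀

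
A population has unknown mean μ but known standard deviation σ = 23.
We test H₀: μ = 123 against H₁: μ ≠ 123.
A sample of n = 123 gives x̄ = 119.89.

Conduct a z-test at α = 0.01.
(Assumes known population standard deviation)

Answer: z = -1.4997, fail to reject H₀

Derivation:
Standard error: SE = σ/√n = 23/√123 = 2.0738
z-statistic: z = (x̄ - μ₀)/SE = (119.89 - 123)/2.0738 = -1.4997
Critical value: ±2.576
p-value = 0.1337
Decision: fail to reject H₀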